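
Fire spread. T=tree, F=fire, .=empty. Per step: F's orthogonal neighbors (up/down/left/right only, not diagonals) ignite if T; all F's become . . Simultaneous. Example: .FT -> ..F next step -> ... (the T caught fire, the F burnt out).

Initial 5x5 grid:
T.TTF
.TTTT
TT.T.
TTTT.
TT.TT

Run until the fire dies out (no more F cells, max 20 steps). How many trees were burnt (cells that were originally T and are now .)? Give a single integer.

Answer: 17

Derivation:
Step 1: +2 fires, +1 burnt (F count now 2)
Step 2: +2 fires, +2 burnt (F count now 2)
Step 3: +2 fires, +2 burnt (F count now 2)
Step 4: +2 fires, +2 burnt (F count now 2)
Step 5: +3 fires, +2 burnt (F count now 3)
Step 6: +3 fires, +3 burnt (F count now 3)
Step 7: +2 fires, +3 burnt (F count now 2)
Step 8: +1 fires, +2 burnt (F count now 1)
Step 9: +0 fires, +1 burnt (F count now 0)
Fire out after step 9
Initially T: 18, now '.': 24
Total burnt (originally-T cells now '.'): 17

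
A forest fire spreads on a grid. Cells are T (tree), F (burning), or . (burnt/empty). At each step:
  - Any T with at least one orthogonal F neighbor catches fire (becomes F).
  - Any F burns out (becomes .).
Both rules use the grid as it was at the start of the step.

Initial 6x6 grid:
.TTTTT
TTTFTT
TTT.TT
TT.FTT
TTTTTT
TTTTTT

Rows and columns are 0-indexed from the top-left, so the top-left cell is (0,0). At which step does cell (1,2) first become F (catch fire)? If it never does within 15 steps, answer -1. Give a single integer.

Step 1: cell (1,2)='F' (+5 fires, +2 burnt)
  -> target ignites at step 1
Step 2: cell (1,2)='.' (+10 fires, +5 burnt)
Step 3: cell (1,2)='.' (+9 fires, +10 burnt)
Step 4: cell (1,2)='.' (+5 fires, +9 burnt)
Step 5: cell (1,2)='.' (+2 fires, +5 burnt)
Step 6: cell (1,2)='.' (+0 fires, +2 burnt)
  fire out at step 6

1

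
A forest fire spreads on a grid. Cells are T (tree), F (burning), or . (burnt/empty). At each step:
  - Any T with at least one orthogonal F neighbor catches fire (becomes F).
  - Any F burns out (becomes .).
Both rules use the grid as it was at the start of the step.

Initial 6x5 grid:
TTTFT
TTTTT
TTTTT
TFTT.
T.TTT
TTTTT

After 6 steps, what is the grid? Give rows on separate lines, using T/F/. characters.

Step 1: 6 trees catch fire, 2 burn out
  TTF.F
  TTTFT
  TFTTT
  F.FT.
  T.TTT
  TTTTT
Step 2: 10 trees catch fire, 6 burn out
  TF...
  TFF.F
  F.FFT
  ...F.
  F.FTT
  TTTTT
Step 3: 6 trees catch fire, 10 burn out
  F....
  F....
  ....F
  .....
  ...FT
  FTFTT
Step 4: 3 trees catch fire, 6 burn out
  .....
  .....
  .....
  .....
  ....F
  .F.FT
Step 5: 1 trees catch fire, 3 burn out
  .....
  .....
  .....
  .....
  .....
  ....F
Step 6: 0 trees catch fire, 1 burn out
  .....
  .....
  .....
  .....
  .....
  .....

.....
.....
.....
.....
.....
.....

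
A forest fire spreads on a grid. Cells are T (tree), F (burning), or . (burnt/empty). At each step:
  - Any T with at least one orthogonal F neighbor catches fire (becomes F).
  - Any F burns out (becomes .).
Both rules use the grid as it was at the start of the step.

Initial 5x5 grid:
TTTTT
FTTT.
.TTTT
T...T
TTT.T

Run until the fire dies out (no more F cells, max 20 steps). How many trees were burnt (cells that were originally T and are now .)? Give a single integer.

Answer: 14

Derivation:
Step 1: +2 fires, +1 burnt (F count now 2)
Step 2: +3 fires, +2 burnt (F count now 3)
Step 3: +3 fires, +3 burnt (F count now 3)
Step 4: +2 fires, +3 burnt (F count now 2)
Step 5: +2 fires, +2 burnt (F count now 2)
Step 6: +1 fires, +2 burnt (F count now 1)
Step 7: +1 fires, +1 burnt (F count now 1)
Step 8: +0 fires, +1 burnt (F count now 0)
Fire out after step 8
Initially T: 18, now '.': 21
Total burnt (originally-T cells now '.'): 14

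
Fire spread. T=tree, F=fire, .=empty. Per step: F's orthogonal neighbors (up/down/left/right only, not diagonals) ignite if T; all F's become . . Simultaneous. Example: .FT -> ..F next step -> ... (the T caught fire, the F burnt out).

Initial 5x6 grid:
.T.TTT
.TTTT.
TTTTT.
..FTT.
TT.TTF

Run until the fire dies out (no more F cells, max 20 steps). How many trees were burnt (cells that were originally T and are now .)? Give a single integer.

Step 1: +3 fires, +2 burnt (F count now 3)
Step 2: +5 fires, +3 burnt (F count now 5)
Step 3: +4 fires, +5 burnt (F count now 4)
Step 4: +3 fires, +4 burnt (F count now 3)
Step 5: +1 fires, +3 burnt (F count now 1)
Step 6: +1 fires, +1 burnt (F count now 1)
Step 7: +0 fires, +1 burnt (F count now 0)
Fire out after step 7
Initially T: 19, now '.': 28
Total burnt (originally-T cells now '.'): 17

Answer: 17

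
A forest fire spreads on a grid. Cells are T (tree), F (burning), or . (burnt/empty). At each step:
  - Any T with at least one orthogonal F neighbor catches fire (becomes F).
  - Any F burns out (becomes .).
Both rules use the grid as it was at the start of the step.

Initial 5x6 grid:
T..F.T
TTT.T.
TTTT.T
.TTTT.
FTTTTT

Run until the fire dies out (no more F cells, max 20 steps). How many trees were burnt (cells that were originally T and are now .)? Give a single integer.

Answer: 17

Derivation:
Step 1: +1 fires, +2 burnt (F count now 1)
Step 2: +2 fires, +1 burnt (F count now 2)
Step 3: +3 fires, +2 burnt (F count now 3)
Step 4: +5 fires, +3 burnt (F count now 5)
Step 5: +5 fires, +5 burnt (F count now 5)
Step 6: +1 fires, +5 burnt (F count now 1)
Step 7: +0 fires, +1 burnt (F count now 0)
Fire out after step 7
Initially T: 20, now '.': 27
Total burnt (originally-T cells now '.'): 17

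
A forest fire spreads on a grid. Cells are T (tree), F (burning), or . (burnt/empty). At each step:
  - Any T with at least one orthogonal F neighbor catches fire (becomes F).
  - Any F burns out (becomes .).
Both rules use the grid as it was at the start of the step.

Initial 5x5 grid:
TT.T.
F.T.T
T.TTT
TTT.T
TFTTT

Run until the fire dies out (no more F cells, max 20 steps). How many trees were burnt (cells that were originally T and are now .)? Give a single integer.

Step 1: +5 fires, +2 burnt (F count now 5)
Step 2: +4 fires, +5 burnt (F count now 4)
Step 3: +2 fires, +4 burnt (F count now 2)
Step 4: +3 fires, +2 burnt (F count now 3)
Step 5: +1 fires, +3 burnt (F count now 1)
Step 6: +1 fires, +1 burnt (F count now 1)
Step 7: +0 fires, +1 burnt (F count now 0)
Fire out after step 7
Initially T: 17, now '.': 24
Total burnt (originally-T cells now '.'): 16

Answer: 16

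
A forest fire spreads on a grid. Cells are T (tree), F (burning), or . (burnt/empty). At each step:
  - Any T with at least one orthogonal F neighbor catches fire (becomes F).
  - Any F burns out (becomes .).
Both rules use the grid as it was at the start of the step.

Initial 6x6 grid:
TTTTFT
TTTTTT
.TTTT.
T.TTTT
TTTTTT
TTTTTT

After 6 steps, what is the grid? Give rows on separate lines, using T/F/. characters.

Step 1: 3 trees catch fire, 1 burn out
  TTTF.F
  TTTTFT
  .TTTT.
  T.TTTT
  TTTTTT
  TTTTTT
Step 2: 4 trees catch fire, 3 burn out
  TTF...
  TTTF.F
  .TTTF.
  T.TTTT
  TTTTTT
  TTTTTT
Step 3: 4 trees catch fire, 4 burn out
  TF....
  TTF...
  .TTF..
  T.TTFT
  TTTTTT
  TTTTTT
Step 4: 6 trees catch fire, 4 burn out
  F.....
  TF....
  .TF...
  T.TF.F
  TTTTFT
  TTTTTT
Step 5: 6 trees catch fire, 6 burn out
  ......
  F.....
  .F....
  T.F...
  TTTF.F
  TTTTFT
Step 6: 3 trees catch fire, 6 burn out
  ......
  ......
  ......
  T.....
  TTF...
  TTTF.F

......
......
......
T.....
TTF...
TTTF.F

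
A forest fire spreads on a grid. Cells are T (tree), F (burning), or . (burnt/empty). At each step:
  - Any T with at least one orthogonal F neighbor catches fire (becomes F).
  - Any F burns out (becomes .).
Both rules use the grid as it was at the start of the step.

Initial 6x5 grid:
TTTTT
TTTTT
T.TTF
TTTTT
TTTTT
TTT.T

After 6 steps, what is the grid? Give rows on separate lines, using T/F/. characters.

Step 1: 3 trees catch fire, 1 burn out
  TTTTT
  TTTTF
  T.TF.
  TTTTF
  TTTTT
  TTT.T
Step 2: 5 trees catch fire, 3 burn out
  TTTTF
  TTTF.
  T.F..
  TTTF.
  TTTTF
  TTT.T
Step 3: 5 trees catch fire, 5 burn out
  TTTF.
  TTF..
  T....
  TTF..
  TTTF.
  TTT.F
Step 4: 4 trees catch fire, 5 burn out
  TTF..
  TF...
  T....
  TF...
  TTF..
  TTT..
Step 5: 5 trees catch fire, 4 burn out
  TF...
  F....
  T....
  F....
  TF...
  TTF..
Step 6: 4 trees catch fire, 5 burn out
  F....
  .....
  F....
  .....
  F....
  TF...

F....
.....
F....
.....
F....
TF...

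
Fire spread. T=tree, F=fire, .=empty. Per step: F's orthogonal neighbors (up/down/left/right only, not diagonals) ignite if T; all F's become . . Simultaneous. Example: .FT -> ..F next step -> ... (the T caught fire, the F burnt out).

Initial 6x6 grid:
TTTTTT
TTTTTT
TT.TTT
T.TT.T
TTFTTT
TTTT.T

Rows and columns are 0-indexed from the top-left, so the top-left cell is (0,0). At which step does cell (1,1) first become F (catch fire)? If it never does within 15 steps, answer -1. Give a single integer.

Step 1: cell (1,1)='T' (+4 fires, +1 burnt)
Step 2: cell (1,1)='T' (+5 fires, +4 burnt)
Step 3: cell (1,1)='T' (+4 fires, +5 burnt)
Step 4: cell (1,1)='T' (+5 fires, +4 burnt)
Step 5: cell (1,1)='T' (+6 fires, +5 burnt)
Step 6: cell (1,1)='F' (+5 fires, +6 burnt)
  -> target ignites at step 6
Step 7: cell (1,1)='.' (+2 fires, +5 burnt)
Step 8: cell (1,1)='.' (+0 fires, +2 burnt)
  fire out at step 8

6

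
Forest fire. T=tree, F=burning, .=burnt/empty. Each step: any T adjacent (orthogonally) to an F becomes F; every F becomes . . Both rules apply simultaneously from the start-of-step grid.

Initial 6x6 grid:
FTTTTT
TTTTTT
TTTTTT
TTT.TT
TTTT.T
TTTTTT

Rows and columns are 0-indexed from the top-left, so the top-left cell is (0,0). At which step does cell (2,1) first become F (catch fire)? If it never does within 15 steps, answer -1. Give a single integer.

Step 1: cell (2,1)='T' (+2 fires, +1 burnt)
Step 2: cell (2,1)='T' (+3 fires, +2 burnt)
Step 3: cell (2,1)='F' (+4 fires, +3 burnt)
  -> target ignites at step 3
Step 4: cell (2,1)='.' (+5 fires, +4 burnt)
Step 5: cell (2,1)='.' (+6 fires, +5 burnt)
Step 6: cell (2,1)='.' (+4 fires, +6 burnt)
Step 7: cell (2,1)='.' (+4 fires, +4 burnt)
Step 8: cell (2,1)='.' (+2 fires, +4 burnt)
Step 9: cell (2,1)='.' (+2 fires, +2 burnt)
Step 10: cell (2,1)='.' (+1 fires, +2 burnt)
Step 11: cell (2,1)='.' (+0 fires, +1 burnt)
  fire out at step 11

3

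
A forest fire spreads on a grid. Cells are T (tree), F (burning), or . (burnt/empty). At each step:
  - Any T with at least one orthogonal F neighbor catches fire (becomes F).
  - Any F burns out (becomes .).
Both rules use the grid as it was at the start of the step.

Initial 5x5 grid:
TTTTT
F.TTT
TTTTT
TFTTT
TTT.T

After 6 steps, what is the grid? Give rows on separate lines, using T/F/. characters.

Step 1: 6 trees catch fire, 2 burn out
  FTTTT
  ..TTT
  FFTTT
  F.FTT
  TFT.T
Step 2: 5 trees catch fire, 6 burn out
  .FTTT
  ..TTT
  ..FTT
  ...FT
  F.F.T
Step 3: 4 trees catch fire, 5 burn out
  ..FTT
  ..FTT
  ...FT
  ....F
  ....T
Step 4: 4 trees catch fire, 4 burn out
  ...FT
  ...FT
  ....F
  .....
  ....F
Step 5: 2 trees catch fire, 4 burn out
  ....F
  ....F
  .....
  .....
  .....
Step 6: 0 trees catch fire, 2 burn out
  .....
  .....
  .....
  .....
  .....

.....
.....
.....
.....
.....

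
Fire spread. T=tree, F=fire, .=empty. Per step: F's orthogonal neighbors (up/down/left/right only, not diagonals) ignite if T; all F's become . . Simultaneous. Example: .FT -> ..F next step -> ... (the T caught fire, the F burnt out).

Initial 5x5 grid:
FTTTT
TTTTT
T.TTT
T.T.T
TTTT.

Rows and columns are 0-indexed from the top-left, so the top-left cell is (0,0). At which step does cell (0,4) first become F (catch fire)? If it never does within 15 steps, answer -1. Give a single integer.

Step 1: cell (0,4)='T' (+2 fires, +1 burnt)
Step 2: cell (0,4)='T' (+3 fires, +2 burnt)
Step 3: cell (0,4)='T' (+3 fires, +3 burnt)
Step 4: cell (0,4)='F' (+4 fires, +3 burnt)
  -> target ignites at step 4
Step 5: cell (0,4)='.' (+4 fires, +4 burnt)
Step 6: cell (0,4)='.' (+2 fires, +4 burnt)
Step 7: cell (0,4)='.' (+2 fires, +2 burnt)
Step 8: cell (0,4)='.' (+0 fires, +2 burnt)
  fire out at step 8

4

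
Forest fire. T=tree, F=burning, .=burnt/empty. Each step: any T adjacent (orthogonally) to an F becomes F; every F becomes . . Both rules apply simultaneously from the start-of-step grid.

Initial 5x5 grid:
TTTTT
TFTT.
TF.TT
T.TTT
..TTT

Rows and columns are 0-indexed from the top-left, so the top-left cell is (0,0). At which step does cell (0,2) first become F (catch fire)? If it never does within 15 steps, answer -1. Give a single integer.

Step 1: cell (0,2)='T' (+4 fires, +2 burnt)
Step 2: cell (0,2)='F' (+4 fires, +4 burnt)
  -> target ignites at step 2
Step 3: cell (0,2)='.' (+2 fires, +4 burnt)
Step 4: cell (0,2)='.' (+3 fires, +2 burnt)
Step 5: cell (0,2)='.' (+3 fires, +3 burnt)
Step 6: cell (0,2)='.' (+2 fires, +3 burnt)
Step 7: cell (0,2)='.' (+0 fires, +2 burnt)
  fire out at step 7

2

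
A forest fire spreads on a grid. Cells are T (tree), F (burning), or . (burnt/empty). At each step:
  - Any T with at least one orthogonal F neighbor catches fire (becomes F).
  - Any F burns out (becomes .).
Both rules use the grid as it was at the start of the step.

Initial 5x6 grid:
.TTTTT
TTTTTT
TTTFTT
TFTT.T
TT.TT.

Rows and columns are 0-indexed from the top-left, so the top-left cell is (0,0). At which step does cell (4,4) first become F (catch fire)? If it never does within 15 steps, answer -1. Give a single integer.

Step 1: cell (4,4)='T' (+8 fires, +2 burnt)
Step 2: cell (4,4)='T' (+8 fires, +8 burnt)
Step 3: cell (4,4)='F' (+7 fires, +8 burnt)
  -> target ignites at step 3
Step 4: cell (4,4)='.' (+1 fires, +7 burnt)
Step 5: cell (4,4)='.' (+0 fires, +1 burnt)
  fire out at step 5

3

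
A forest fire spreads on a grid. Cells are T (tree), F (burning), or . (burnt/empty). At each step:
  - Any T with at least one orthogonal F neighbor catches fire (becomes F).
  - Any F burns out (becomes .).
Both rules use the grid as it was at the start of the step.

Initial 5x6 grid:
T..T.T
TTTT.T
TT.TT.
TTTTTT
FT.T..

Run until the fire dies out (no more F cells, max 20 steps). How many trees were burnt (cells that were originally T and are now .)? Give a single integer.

Answer: 18

Derivation:
Step 1: +2 fires, +1 burnt (F count now 2)
Step 2: +2 fires, +2 burnt (F count now 2)
Step 3: +3 fires, +2 burnt (F count now 3)
Step 4: +3 fires, +3 burnt (F count now 3)
Step 5: +4 fires, +3 burnt (F count now 4)
Step 6: +3 fires, +4 burnt (F count now 3)
Step 7: +1 fires, +3 burnt (F count now 1)
Step 8: +0 fires, +1 burnt (F count now 0)
Fire out after step 8
Initially T: 20, now '.': 28
Total burnt (originally-T cells now '.'): 18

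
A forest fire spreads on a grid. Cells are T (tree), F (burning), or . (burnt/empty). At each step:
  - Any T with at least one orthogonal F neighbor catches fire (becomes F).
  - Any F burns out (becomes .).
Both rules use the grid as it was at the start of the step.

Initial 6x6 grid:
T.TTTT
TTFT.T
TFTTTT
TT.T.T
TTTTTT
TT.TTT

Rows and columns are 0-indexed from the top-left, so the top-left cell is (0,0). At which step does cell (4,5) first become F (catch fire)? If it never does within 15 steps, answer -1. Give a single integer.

Step 1: cell (4,5)='T' (+6 fires, +2 burnt)
Step 2: cell (4,5)='T' (+5 fires, +6 burnt)
Step 3: cell (4,5)='T' (+7 fires, +5 burnt)
Step 4: cell (4,5)='T' (+4 fires, +7 burnt)
Step 5: cell (4,5)='T' (+4 fires, +4 burnt)
Step 6: cell (4,5)='F' (+2 fires, +4 burnt)
  -> target ignites at step 6
Step 7: cell (4,5)='.' (+1 fires, +2 burnt)
Step 8: cell (4,5)='.' (+0 fires, +1 burnt)
  fire out at step 8

6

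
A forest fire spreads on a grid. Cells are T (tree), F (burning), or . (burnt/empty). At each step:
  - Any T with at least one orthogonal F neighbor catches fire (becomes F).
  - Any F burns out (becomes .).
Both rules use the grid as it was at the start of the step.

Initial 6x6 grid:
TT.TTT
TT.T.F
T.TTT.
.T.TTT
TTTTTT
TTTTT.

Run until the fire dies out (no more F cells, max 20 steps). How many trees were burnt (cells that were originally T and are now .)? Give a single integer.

Step 1: +1 fires, +1 burnt (F count now 1)
Step 2: +1 fires, +1 burnt (F count now 1)
Step 3: +1 fires, +1 burnt (F count now 1)
Step 4: +1 fires, +1 burnt (F count now 1)
Step 5: +1 fires, +1 burnt (F count now 1)
Step 6: +3 fires, +1 burnt (F count now 3)
Step 7: +2 fires, +3 burnt (F count now 2)
Step 8: +4 fires, +2 burnt (F count now 4)
Step 9: +4 fires, +4 burnt (F count now 4)
Step 10: +3 fires, +4 burnt (F count now 3)
Step 11: +1 fires, +3 burnt (F count now 1)
Step 12: +0 fires, +1 burnt (F count now 0)
Fire out after step 12
Initially T: 27, now '.': 31
Total burnt (originally-T cells now '.'): 22

Answer: 22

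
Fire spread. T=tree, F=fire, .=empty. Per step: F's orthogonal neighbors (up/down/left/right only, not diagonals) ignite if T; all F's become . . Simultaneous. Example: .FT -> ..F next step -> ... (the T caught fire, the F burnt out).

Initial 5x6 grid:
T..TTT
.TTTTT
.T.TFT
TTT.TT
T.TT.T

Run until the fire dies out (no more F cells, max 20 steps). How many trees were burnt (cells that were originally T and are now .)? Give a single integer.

Step 1: +4 fires, +1 burnt (F count now 4)
Step 2: +4 fires, +4 burnt (F count now 4)
Step 3: +4 fires, +4 burnt (F count now 4)
Step 4: +1 fires, +4 burnt (F count now 1)
Step 5: +1 fires, +1 burnt (F count now 1)
Step 6: +1 fires, +1 burnt (F count now 1)
Step 7: +2 fires, +1 burnt (F count now 2)
Step 8: +2 fires, +2 burnt (F count now 2)
Step 9: +1 fires, +2 burnt (F count now 1)
Step 10: +0 fires, +1 burnt (F count now 0)
Fire out after step 10
Initially T: 21, now '.': 29
Total burnt (originally-T cells now '.'): 20

Answer: 20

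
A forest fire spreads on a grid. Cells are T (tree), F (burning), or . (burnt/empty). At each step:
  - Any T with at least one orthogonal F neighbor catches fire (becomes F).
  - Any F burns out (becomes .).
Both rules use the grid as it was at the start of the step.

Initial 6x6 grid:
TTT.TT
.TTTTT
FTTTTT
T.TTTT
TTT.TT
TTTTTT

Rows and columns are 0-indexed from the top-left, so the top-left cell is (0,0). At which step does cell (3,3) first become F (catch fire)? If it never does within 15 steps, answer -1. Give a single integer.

Step 1: cell (3,3)='T' (+2 fires, +1 burnt)
Step 2: cell (3,3)='T' (+3 fires, +2 burnt)
Step 3: cell (3,3)='T' (+6 fires, +3 burnt)
Step 4: cell (3,3)='F' (+7 fires, +6 burnt)
  -> target ignites at step 4
Step 5: cell (3,3)='.' (+4 fires, +7 burnt)
Step 6: cell (3,3)='.' (+5 fires, +4 burnt)
Step 7: cell (3,3)='.' (+3 fires, +5 burnt)
Step 8: cell (3,3)='.' (+1 fires, +3 burnt)
Step 9: cell (3,3)='.' (+0 fires, +1 burnt)
  fire out at step 9

4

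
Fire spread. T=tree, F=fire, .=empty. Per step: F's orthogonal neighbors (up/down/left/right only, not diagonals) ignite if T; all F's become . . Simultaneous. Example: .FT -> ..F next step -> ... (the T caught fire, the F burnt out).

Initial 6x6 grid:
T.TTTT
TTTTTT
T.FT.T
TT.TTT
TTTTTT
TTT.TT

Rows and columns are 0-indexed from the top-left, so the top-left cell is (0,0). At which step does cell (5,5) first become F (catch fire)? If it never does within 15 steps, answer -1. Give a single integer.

Step 1: cell (5,5)='T' (+2 fires, +1 burnt)
Step 2: cell (5,5)='T' (+4 fires, +2 burnt)
Step 3: cell (5,5)='T' (+5 fires, +4 burnt)
Step 4: cell (5,5)='T' (+7 fires, +5 burnt)
Step 5: cell (5,5)='T' (+7 fires, +7 burnt)
Step 6: cell (5,5)='F' (+4 fires, +7 burnt)
  -> target ignites at step 6
Step 7: cell (5,5)='.' (+1 fires, +4 burnt)
Step 8: cell (5,5)='.' (+0 fires, +1 burnt)
  fire out at step 8

6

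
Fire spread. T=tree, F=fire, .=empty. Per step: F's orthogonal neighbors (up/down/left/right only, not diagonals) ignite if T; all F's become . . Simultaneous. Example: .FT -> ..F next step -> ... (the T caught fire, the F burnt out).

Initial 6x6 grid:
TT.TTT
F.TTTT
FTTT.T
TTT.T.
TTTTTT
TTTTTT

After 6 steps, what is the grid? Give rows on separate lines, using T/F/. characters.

Step 1: 3 trees catch fire, 2 burn out
  FT.TTT
  ..TTTT
  .FTT.T
  FTT.T.
  TTTTTT
  TTTTTT
Step 2: 4 trees catch fire, 3 burn out
  .F.TTT
  ..TTTT
  ..FT.T
  .FT.T.
  FTTTTT
  TTTTTT
Step 3: 5 trees catch fire, 4 burn out
  ...TTT
  ..FTTT
  ...F.T
  ..F.T.
  .FTTTT
  FTTTTT
Step 4: 3 trees catch fire, 5 burn out
  ...TTT
  ...FTT
  .....T
  ....T.
  ..FTTT
  .FTTTT
Step 5: 4 trees catch fire, 3 burn out
  ...FTT
  ....FT
  .....T
  ....T.
  ...FTT
  ..FTTT
Step 6: 4 trees catch fire, 4 burn out
  ....FT
  .....F
  .....T
  ....T.
  ....FT
  ...FTT

....FT
.....F
.....T
....T.
....FT
...FTT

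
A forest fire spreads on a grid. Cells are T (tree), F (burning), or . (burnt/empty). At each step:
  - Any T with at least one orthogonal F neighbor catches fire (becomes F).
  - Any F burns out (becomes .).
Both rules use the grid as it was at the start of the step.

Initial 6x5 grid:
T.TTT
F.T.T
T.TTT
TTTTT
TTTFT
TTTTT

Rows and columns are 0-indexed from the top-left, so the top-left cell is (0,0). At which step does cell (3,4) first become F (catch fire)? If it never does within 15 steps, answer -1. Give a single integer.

Step 1: cell (3,4)='T' (+6 fires, +2 burnt)
Step 2: cell (3,4)='F' (+7 fires, +6 burnt)
  -> target ignites at step 2
Step 3: cell (3,4)='.' (+5 fires, +7 burnt)
Step 4: cell (3,4)='.' (+3 fires, +5 burnt)
Step 5: cell (3,4)='.' (+2 fires, +3 burnt)
Step 6: cell (3,4)='.' (+1 fires, +2 burnt)
Step 7: cell (3,4)='.' (+0 fires, +1 burnt)
  fire out at step 7

2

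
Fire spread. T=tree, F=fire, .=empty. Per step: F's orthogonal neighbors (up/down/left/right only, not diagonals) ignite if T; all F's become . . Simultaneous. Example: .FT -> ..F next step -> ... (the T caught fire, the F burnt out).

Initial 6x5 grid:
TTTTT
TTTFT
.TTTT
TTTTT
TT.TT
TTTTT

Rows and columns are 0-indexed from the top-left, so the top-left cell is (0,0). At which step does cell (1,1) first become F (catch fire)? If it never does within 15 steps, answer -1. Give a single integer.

Step 1: cell (1,1)='T' (+4 fires, +1 burnt)
Step 2: cell (1,1)='F' (+6 fires, +4 burnt)
  -> target ignites at step 2
Step 3: cell (1,1)='.' (+6 fires, +6 burnt)
Step 4: cell (1,1)='.' (+4 fires, +6 burnt)
Step 5: cell (1,1)='.' (+4 fires, +4 burnt)
Step 6: cell (1,1)='.' (+2 fires, +4 burnt)
Step 7: cell (1,1)='.' (+1 fires, +2 burnt)
Step 8: cell (1,1)='.' (+0 fires, +1 burnt)
  fire out at step 8

2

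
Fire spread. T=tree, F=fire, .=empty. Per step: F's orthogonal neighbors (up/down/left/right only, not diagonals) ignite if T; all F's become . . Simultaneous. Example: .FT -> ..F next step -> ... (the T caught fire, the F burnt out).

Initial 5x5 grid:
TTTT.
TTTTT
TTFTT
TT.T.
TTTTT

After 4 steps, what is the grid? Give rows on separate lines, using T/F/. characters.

Step 1: 3 trees catch fire, 1 burn out
  TTTT.
  TTFTT
  TF.FT
  TT.T.
  TTTTT
Step 2: 7 trees catch fire, 3 burn out
  TTFT.
  TF.FT
  F...F
  TF.F.
  TTTTT
Step 3: 7 trees catch fire, 7 burn out
  TF.F.
  F...F
  .....
  F....
  TFTFT
Step 4: 4 trees catch fire, 7 burn out
  F....
  .....
  .....
  .....
  F.F.F

F....
.....
.....
.....
F.F.F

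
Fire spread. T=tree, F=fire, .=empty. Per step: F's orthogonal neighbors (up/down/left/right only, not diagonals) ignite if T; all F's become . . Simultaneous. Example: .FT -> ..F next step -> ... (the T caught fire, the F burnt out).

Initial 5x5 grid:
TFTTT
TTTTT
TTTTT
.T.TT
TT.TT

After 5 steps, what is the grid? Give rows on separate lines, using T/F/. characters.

Step 1: 3 trees catch fire, 1 burn out
  F.FTT
  TFTTT
  TTTTT
  .T.TT
  TT.TT
Step 2: 4 trees catch fire, 3 burn out
  ...FT
  F.FTT
  TFTTT
  .T.TT
  TT.TT
Step 3: 5 trees catch fire, 4 burn out
  ....F
  ...FT
  F.FTT
  .F.TT
  TT.TT
Step 4: 3 trees catch fire, 5 burn out
  .....
  ....F
  ...FT
  ...TT
  TF.TT
Step 5: 3 trees catch fire, 3 burn out
  .....
  .....
  ....F
  ...FT
  F..TT

.....
.....
....F
...FT
F..TT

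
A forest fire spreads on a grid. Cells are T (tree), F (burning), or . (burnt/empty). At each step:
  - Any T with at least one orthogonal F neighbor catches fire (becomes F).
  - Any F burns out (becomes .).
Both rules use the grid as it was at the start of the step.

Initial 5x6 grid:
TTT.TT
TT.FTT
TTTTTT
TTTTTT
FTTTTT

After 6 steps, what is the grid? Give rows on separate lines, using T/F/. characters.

Step 1: 4 trees catch fire, 2 burn out
  TTT.TT
  TT..FT
  TTTFTT
  FTTTTT
  .FTTTT
Step 2: 8 trees catch fire, 4 burn out
  TTT.FT
  TT...F
  FTF.FT
  .FTFTT
  ..FTTT
Step 3: 7 trees catch fire, 8 burn out
  TTT..F
  FT....
  .F...F
  ..F.FT
  ...FTT
Step 4: 4 trees catch fire, 7 burn out
  FTT...
  .F....
  ......
  .....F
  ....FT
Step 5: 2 trees catch fire, 4 burn out
  .FT...
  ......
  ......
  ......
  .....F
Step 6: 1 trees catch fire, 2 burn out
  ..F...
  ......
  ......
  ......
  ......

..F...
......
......
......
......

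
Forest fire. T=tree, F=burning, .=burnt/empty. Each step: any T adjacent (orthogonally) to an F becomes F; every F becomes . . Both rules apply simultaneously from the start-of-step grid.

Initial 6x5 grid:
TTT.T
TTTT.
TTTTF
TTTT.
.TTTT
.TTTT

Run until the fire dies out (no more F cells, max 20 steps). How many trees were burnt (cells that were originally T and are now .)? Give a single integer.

Step 1: +1 fires, +1 burnt (F count now 1)
Step 2: +3 fires, +1 burnt (F count now 3)
Step 3: +4 fires, +3 burnt (F count now 4)
Step 4: +7 fires, +4 burnt (F count now 7)
Step 5: +6 fires, +7 burnt (F count now 6)
Step 6: +2 fires, +6 burnt (F count now 2)
Step 7: +0 fires, +2 burnt (F count now 0)
Fire out after step 7
Initially T: 24, now '.': 29
Total burnt (originally-T cells now '.'): 23

Answer: 23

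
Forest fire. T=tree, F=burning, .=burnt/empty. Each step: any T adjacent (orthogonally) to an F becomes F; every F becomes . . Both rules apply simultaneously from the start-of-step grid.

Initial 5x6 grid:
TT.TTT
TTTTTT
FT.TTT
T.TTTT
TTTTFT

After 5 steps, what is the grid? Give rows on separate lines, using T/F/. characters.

Step 1: 6 trees catch fire, 2 burn out
  TT.TTT
  FTTTTT
  .F.TTT
  F.TTFT
  TTTF.F
Step 2: 7 trees catch fire, 6 burn out
  FT.TTT
  .FTTTT
  ...TFT
  ..TF.F
  FTF...
Step 3: 7 trees catch fire, 7 burn out
  .F.TTT
  ..FTFT
  ...F.F
  ..F...
  .F....
Step 4: 3 trees catch fire, 7 burn out
  ...TFT
  ...F.F
  ......
  ......
  ......
Step 5: 2 trees catch fire, 3 burn out
  ...F.F
  ......
  ......
  ......
  ......

...F.F
......
......
......
......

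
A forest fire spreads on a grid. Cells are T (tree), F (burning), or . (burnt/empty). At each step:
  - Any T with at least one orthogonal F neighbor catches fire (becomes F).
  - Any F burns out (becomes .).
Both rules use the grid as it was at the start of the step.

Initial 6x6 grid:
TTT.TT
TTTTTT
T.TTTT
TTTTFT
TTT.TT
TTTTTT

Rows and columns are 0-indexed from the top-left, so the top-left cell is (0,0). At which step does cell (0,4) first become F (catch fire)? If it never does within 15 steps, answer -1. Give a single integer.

Step 1: cell (0,4)='T' (+4 fires, +1 burnt)
Step 2: cell (0,4)='T' (+6 fires, +4 burnt)
Step 3: cell (0,4)='F' (+8 fires, +6 burnt)
  -> target ignites at step 3
Step 4: cell (0,4)='.' (+5 fires, +8 burnt)
Step 5: cell (0,4)='.' (+5 fires, +5 burnt)
Step 6: cell (0,4)='.' (+3 fires, +5 burnt)
Step 7: cell (0,4)='.' (+1 fires, +3 burnt)
Step 8: cell (0,4)='.' (+0 fires, +1 burnt)
  fire out at step 8

3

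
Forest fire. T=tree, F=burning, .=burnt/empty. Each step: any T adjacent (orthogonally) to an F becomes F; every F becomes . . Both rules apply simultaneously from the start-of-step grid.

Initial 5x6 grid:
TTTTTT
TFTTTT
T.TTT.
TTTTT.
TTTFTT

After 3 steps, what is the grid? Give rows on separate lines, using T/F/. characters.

Step 1: 6 trees catch fire, 2 burn out
  TFTTTT
  F.FTTT
  T.TTT.
  TTTFT.
  TTF.FT
Step 2: 10 trees catch fire, 6 burn out
  F.FTTT
  ...FTT
  F.FFT.
  TTF.F.
  TF...F
Step 3: 6 trees catch fire, 10 burn out
  ...FTT
  ....FT
  ....F.
  FF....
  F.....

...FTT
....FT
....F.
FF....
F.....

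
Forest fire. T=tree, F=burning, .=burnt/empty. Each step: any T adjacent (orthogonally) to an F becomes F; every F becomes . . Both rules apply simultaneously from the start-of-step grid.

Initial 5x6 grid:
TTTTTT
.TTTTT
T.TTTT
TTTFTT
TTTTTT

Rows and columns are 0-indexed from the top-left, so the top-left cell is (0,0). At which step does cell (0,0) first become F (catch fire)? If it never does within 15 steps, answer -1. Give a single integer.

Step 1: cell (0,0)='T' (+4 fires, +1 burnt)
Step 2: cell (0,0)='T' (+7 fires, +4 burnt)
Step 3: cell (0,0)='T' (+7 fires, +7 burnt)
Step 4: cell (0,0)='T' (+6 fires, +7 burnt)
Step 5: cell (0,0)='T' (+2 fires, +6 burnt)
Step 6: cell (0,0)='F' (+1 fires, +2 burnt)
  -> target ignites at step 6
Step 7: cell (0,0)='.' (+0 fires, +1 burnt)
  fire out at step 7

6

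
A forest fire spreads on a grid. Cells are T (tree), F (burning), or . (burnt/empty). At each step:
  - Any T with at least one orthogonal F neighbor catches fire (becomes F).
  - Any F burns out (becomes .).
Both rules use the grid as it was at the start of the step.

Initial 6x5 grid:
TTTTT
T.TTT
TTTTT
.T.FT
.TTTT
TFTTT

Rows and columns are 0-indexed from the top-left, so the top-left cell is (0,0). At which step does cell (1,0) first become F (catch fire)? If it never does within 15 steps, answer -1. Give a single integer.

Step 1: cell (1,0)='T' (+6 fires, +2 burnt)
Step 2: cell (1,0)='T' (+7 fires, +6 burnt)
Step 3: cell (1,0)='T' (+5 fires, +7 burnt)
Step 4: cell (1,0)='T' (+3 fires, +5 burnt)
Step 5: cell (1,0)='F' (+2 fires, +3 burnt)
  -> target ignites at step 5
Step 6: cell (1,0)='.' (+1 fires, +2 burnt)
Step 7: cell (1,0)='.' (+0 fires, +1 burnt)
  fire out at step 7

5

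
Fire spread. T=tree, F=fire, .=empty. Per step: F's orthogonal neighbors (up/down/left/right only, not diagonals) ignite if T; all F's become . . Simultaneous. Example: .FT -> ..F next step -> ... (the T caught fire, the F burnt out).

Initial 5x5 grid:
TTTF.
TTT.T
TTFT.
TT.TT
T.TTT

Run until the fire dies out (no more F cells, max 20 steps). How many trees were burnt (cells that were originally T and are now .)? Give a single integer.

Answer: 17

Derivation:
Step 1: +4 fires, +2 burnt (F count now 4)
Step 2: +5 fires, +4 burnt (F count now 5)
Step 3: +5 fires, +5 burnt (F count now 5)
Step 4: +3 fires, +5 burnt (F count now 3)
Step 5: +0 fires, +3 burnt (F count now 0)
Fire out after step 5
Initially T: 18, now '.': 24
Total burnt (originally-T cells now '.'): 17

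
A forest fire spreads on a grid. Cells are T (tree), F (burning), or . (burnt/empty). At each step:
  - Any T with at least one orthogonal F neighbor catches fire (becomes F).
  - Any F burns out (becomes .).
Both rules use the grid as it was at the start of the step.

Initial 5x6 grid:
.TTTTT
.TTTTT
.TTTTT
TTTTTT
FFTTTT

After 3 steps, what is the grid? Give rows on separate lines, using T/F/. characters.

Step 1: 3 trees catch fire, 2 burn out
  .TTTTT
  .TTTTT
  .TTTTT
  FFTTTT
  ..FTTT
Step 2: 3 trees catch fire, 3 burn out
  .TTTTT
  .TTTTT
  .FTTTT
  ..FTTT
  ...FTT
Step 3: 4 trees catch fire, 3 burn out
  .TTTTT
  .FTTTT
  ..FTTT
  ...FTT
  ....FT

.TTTTT
.FTTTT
..FTTT
...FTT
....FT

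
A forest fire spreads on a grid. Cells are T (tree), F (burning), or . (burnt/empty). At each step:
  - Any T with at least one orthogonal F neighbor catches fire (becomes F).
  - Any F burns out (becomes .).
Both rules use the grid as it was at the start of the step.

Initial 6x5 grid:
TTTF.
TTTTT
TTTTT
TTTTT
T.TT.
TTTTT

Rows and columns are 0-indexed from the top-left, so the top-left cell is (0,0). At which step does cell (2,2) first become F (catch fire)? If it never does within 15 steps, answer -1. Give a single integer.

Step 1: cell (2,2)='T' (+2 fires, +1 burnt)
Step 2: cell (2,2)='T' (+4 fires, +2 burnt)
Step 3: cell (2,2)='F' (+5 fires, +4 burnt)
  -> target ignites at step 3
Step 4: cell (2,2)='.' (+5 fires, +5 burnt)
Step 5: cell (2,2)='.' (+4 fires, +5 burnt)
Step 6: cell (2,2)='.' (+3 fires, +4 burnt)
Step 7: cell (2,2)='.' (+2 fires, +3 burnt)
Step 8: cell (2,2)='.' (+1 fires, +2 burnt)
Step 9: cell (2,2)='.' (+0 fires, +1 burnt)
  fire out at step 9

3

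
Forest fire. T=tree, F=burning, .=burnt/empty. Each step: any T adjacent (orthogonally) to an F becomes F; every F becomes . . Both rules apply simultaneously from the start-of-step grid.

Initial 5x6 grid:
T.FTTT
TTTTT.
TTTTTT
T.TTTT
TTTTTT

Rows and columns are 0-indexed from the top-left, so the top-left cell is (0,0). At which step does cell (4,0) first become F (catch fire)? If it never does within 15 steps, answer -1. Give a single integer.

Step 1: cell (4,0)='T' (+2 fires, +1 burnt)
Step 2: cell (4,0)='T' (+4 fires, +2 burnt)
Step 3: cell (4,0)='T' (+6 fires, +4 burnt)
Step 4: cell (4,0)='T' (+5 fires, +6 burnt)
Step 5: cell (4,0)='T' (+5 fires, +5 burnt)
Step 6: cell (4,0)='F' (+3 fires, +5 burnt)
  -> target ignites at step 6
Step 7: cell (4,0)='.' (+1 fires, +3 burnt)
Step 8: cell (4,0)='.' (+0 fires, +1 burnt)
  fire out at step 8

6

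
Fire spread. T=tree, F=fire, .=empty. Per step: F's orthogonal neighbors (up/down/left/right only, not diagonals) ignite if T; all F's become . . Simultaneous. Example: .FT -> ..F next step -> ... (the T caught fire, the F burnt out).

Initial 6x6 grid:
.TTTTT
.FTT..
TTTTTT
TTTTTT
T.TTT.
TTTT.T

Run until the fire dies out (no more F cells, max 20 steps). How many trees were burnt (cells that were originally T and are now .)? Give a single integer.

Answer: 27

Derivation:
Step 1: +3 fires, +1 burnt (F count now 3)
Step 2: +5 fires, +3 burnt (F count now 5)
Step 3: +4 fires, +5 burnt (F count now 4)
Step 4: +5 fires, +4 burnt (F count now 5)
Step 5: +6 fires, +5 burnt (F count now 6)
Step 6: +4 fires, +6 burnt (F count now 4)
Step 7: +0 fires, +4 burnt (F count now 0)
Fire out after step 7
Initially T: 28, now '.': 35
Total burnt (originally-T cells now '.'): 27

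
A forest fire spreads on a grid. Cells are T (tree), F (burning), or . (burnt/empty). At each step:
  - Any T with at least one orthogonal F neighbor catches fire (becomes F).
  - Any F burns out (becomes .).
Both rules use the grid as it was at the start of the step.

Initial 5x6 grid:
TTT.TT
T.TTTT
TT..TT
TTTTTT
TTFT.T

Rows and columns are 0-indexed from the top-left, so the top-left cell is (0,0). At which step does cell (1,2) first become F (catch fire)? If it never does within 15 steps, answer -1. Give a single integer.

Step 1: cell (1,2)='T' (+3 fires, +1 burnt)
Step 2: cell (1,2)='T' (+3 fires, +3 burnt)
Step 3: cell (1,2)='T' (+3 fires, +3 burnt)
Step 4: cell (1,2)='T' (+3 fires, +3 burnt)
Step 5: cell (1,2)='T' (+4 fires, +3 burnt)
Step 6: cell (1,2)='T' (+4 fires, +4 burnt)
Step 7: cell (1,2)='F' (+3 fires, +4 burnt)
  -> target ignites at step 7
Step 8: cell (1,2)='.' (+1 fires, +3 burnt)
Step 9: cell (1,2)='.' (+0 fires, +1 burnt)
  fire out at step 9

7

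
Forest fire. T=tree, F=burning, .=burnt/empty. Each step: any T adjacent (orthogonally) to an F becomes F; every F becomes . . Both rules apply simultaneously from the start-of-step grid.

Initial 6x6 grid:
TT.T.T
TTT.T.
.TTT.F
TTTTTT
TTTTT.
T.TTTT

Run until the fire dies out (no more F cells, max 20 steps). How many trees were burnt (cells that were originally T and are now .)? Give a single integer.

Answer: 24

Derivation:
Step 1: +1 fires, +1 burnt (F count now 1)
Step 2: +1 fires, +1 burnt (F count now 1)
Step 3: +2 fires, +1 burnt (F count now 2)
Step 4: +4 fires, +2 burnt (F count now 4)
Step 5: +5 fires, +4 burnt (F count now 5)
Step 6: +5 fires, +5 burnt (F count now 5)
Step 7: +2 fires, +5 burnt (F count now 2)
Step 8: +3 fires, +2 burnt (F count now 3)
Step 9: +1 fires, +3 burnt (F count now 1)
Step 10: +0 fires, +1 burnt (F count now 0)
Fire out after step 10
Initially T: 27, now '.': 33
Total burnt (originally-T cells now '.'): 24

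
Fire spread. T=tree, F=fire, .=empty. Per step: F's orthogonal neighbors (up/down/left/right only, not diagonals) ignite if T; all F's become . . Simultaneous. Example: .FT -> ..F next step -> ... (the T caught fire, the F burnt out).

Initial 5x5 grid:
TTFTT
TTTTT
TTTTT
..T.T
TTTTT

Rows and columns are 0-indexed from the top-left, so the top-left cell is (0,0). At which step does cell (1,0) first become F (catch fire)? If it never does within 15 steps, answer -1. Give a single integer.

Step 1: cell (1,0)='T' (+3 fires, +1 burnt)
Step 2: cell (1,0)='T' (+5 fires, +3 burnt)
Step 3: cell (1,0)='F' (+5 fires, +5 burnt)
  -> target ignites at step 3
Step 4: cell (1,0)='.' (+3 fires, +5 burnt)
Step 5: cell (1,0)='.' (+3 fires, +3 burnt)
Step 6: cell (1,0)='.' (+2 fires, +3 burnt)
Step 7: cell (1,0)='.' (+0 fires, +2 burnt)
  fire out at step 7

3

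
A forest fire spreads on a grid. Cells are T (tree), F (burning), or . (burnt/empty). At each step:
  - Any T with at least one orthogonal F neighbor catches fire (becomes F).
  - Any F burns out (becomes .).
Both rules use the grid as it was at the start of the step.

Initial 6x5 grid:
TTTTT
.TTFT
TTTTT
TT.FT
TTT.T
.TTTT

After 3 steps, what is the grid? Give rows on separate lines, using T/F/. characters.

Step 1: 5 trees catch fire, 2 burn out
  TTTFT
  .TF.F
  TTTFT
  TT..F
  TTT.T
  .TTTT
Step 2: 6 trees catch fire, 5 burn out
  TTF.F
  .F...
  TTF.F
  TT...
  TTT.F
  .TTTT
Step 3: 3 trees catch fire, 6 burn out
  TF...
  .....
  TF...
  TT...
  TTT..
  .TTTF

TF...
.....
TF...
TT...
TTT..
.TTTF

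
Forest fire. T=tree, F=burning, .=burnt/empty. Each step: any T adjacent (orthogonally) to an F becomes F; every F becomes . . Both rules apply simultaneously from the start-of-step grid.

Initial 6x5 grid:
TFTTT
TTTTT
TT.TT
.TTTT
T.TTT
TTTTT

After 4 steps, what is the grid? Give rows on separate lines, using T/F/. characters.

Step 1: 3 trees catch fire, 1 burn out
  F.FTT
  TFTTT
  TT.TT
  .TTTT
  T.TTT
  TTTTT
Step 2: 4 trees catch fire, 3 burn out
  ...FT
  F.FTT
  TF.TT
  .TTTT
  T.TTT
  TTTTT
Step 3: 4 trees catch fire, 4 burn out
  ....F
  ...FT
  F..TT
  .FTTT
  T.TTT
  TTTTT
Step 4: 3 trees catch fire, 4 burn out
  .....
  ....F
  ...FT
  ..FTT
  T.TTT
  TTTTT

.....
....F
...FT
..FTT
T.TTT
TTTTT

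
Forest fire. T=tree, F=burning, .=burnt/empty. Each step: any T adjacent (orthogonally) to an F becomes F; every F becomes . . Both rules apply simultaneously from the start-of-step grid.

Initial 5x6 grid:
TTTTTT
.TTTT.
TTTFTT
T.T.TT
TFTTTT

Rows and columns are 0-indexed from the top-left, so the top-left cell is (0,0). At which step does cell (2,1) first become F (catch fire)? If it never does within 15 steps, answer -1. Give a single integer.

Step 1: cell (2,1)='T' (+5 fires, +2 burnt)
Step 2: cell (2,1)='F' (+9 fires, +5 burnt)
  -> target ignites at step 2
Step 3: cell (2,1)='.' (+6 fires, +9 burnt)
Step 4: cell (2,1)='.' (+3 fires, +6 burnt)
Step 5: cell (2,1)='.' (+1 fires, +3 burnt)
Step 6: cell (2,1)='.' (+0 fires, +1 burnt)
  fire out at step 6

2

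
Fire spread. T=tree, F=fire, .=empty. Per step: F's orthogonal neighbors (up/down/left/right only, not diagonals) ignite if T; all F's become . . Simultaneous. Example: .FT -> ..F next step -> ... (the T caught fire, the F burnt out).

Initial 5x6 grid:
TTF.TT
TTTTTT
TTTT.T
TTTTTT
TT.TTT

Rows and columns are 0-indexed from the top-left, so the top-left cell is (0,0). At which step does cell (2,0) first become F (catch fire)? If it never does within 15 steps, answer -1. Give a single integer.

Step 1: cell (2,0)='T' (+2 fires, +1 burnt)
Step 2: cell (2,0)='T' (+4 fires, +2 burnt)
Step 3: cell (2,0)='T' (+5 fires, +4 burnt)
Step 4: cell (2,0)='F' (+5 fires, +5 burnt)
  -> target ignites at step 4
Step 5: cell (2,0)='.' (+6 fires, +5 burnt)
Step 6: cell (2,0)='.' (+3 fires, +6 burnt)
Step 7: cell (2,0)='.' (+1 fires, +3 burnt)
Step 8: cell (2,0)='.' (+0 fires, +1 burnt)
  fire out at step 8

4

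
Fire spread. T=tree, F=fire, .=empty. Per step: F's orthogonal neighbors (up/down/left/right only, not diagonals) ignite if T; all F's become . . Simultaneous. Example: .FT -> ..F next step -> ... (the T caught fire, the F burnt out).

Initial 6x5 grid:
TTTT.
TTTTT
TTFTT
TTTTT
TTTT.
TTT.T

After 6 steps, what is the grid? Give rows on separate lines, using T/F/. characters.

Step 1: 4 trees catch fire, 1 burn out
  TTTT.
  TTFTT
  TF.FT
  TTFTT
  TTTT.
  TTT.T
Step 2: 8 trees catch fire, 4 burn out
  TTFT.
  TF.FT
  F...F
  TF.FT
  TTFT.
  TTT.T
Step 3: 9 trees catch fire, 8 burn out
  TF.F.
  F...F
  .....
  F...F
  TF.F.
  TTF.T
Step 4: 3 trees catch fire, 9 burn out
  F....
  .....
  .....
  .....
  F....
  TF..T
Step 5: 1 trees catch fire, 3 burn out
  .....
  .....
  .....
  .....
  .....
  F...T
Step 6: 0 trees catch fire, 1 burn out
  .....
  .....
  .....
  .....
  .....
  ....T

.....
.....
.....
.....
.....
....T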